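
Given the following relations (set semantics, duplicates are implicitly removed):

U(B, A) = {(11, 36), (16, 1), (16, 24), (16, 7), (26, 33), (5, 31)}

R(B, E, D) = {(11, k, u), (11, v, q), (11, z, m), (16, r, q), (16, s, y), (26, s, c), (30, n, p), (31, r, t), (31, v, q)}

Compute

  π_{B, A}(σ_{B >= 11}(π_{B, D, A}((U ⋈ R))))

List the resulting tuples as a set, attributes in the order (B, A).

{(11, 36), (16, 1), (16, 24), (16, 7), (26, 33)}

Natural join on B: {(11, 36, k, u), (11, 36, v, q), (11, 36, z, m), (16, 1, r, q), (16, 1, s, y), (16, 24, r, q), (16, 24, s, y), (16, 7, r, q), (16, 7, s, y), (26, 33, s, c)}
π[B, D, A]: project onto (B, D, A) → {(11, m, 36), (11, q, 36), (11, u, 36), (16, q, 1), (16, q, 24), (16, q, 7), (16, y, 1), (16, y, 24), (16, y, 7), (26, c, 33)}
σ[B >= 11]: keep tuples satisfying B >= 11 → {(11, m, 36), (11, q, 36), (11, u, 36), (16, q, 1), (16, q, 24), (16, q, 7), (16, y, 1), (16, y, 24), (16, y, 7), (26, c, 33)}
π[B, A]: project onto (B, A) (5 duplicate(s) eliminated) → {(11, 36), (16, 1), (16, 24), (16, 7), (26, 33)}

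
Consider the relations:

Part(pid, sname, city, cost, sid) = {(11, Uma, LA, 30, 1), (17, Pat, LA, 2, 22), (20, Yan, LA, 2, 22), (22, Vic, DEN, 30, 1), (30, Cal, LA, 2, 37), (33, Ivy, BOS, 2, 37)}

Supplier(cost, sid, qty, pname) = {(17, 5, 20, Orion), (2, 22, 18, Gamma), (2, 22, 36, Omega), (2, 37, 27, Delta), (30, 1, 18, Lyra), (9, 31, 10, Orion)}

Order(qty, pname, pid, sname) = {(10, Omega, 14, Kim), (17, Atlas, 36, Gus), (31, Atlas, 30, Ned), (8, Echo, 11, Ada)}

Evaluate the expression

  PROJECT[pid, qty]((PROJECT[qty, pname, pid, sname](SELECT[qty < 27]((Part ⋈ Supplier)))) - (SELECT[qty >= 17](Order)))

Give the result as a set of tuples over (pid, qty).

{(11, 18), (17, 18), (20, 18), (22, 18)}

Part ⋈ Supplier (natural join on cost, sid): {(11, Uma, LA, 30, 1, 18, Lyra), (17, Pat, LA, 2, 22, 18, Gamma), (17, Pat, LA, 2, 22, 36, Omega), (20, Yan, LA, 2, 22, 18, Gamma), (20, Yan, LA, 2, 22, 36, Omega), (22, Vic, DEN, 30, 1, 18, Lyra), (30, Cal, LA, 2, 37, 27, Delta), (33, Ivy, BOS, 2, 37, 27, Delta)}
σ[qty < 27]: keep tuples satisfying qty < 27 → {(11, Uma, LA, 30, 1, 18, Lyra), (17, Pat, LA, 2, 22, 18, Gamma), (20, Yan, LA, 2, 22, 18, Gamma), (22, Vic, DEN, 30, 1, 18, Lyra)}
Keep only column(s) qty, pname, pid, sname: {(18, Gamma, 17, Pat), (18, Gamma, 20, Yan), (18, Lyra, 11, Uma), (18, Lyra, 22, Vic)}
σ[qty >= 17]: keep tuples satisfying qty >= 17 → {(17, Atlas, 36, Gus), (31, Atlas, 30, Ned)}
Difference: {(18, Gamma, 17, Pat), (18, Gamma, 20, Yan), (18, Lyra, 11, Uma), (18, Lyra, 22, Vic)} with {(17, Atlas, 36, Gus), (31, Atlas, 30, Ned)} → {(18, Gamma, 17, Pat), (18, Gamma, 20, Yan), (18, Lyra, 11, Uma), (18, Lyra, 22, Vic)}
Keep only column(s) pid, qty: {(11, 18), (17, 18), (20, 18), (22, 18)}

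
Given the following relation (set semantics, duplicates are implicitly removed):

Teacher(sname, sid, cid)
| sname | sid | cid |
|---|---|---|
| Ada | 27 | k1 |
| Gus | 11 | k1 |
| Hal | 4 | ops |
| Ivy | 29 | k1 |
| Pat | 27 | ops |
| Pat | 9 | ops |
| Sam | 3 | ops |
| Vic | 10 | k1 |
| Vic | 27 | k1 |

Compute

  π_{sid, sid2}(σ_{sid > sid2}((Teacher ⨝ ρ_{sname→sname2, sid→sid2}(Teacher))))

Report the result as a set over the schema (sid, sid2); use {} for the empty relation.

{(11, 10), (27, 10), (27, 11), (27, 3), (27, 4), (27, 9), (29, 10), (29, 11), (29, 27), (4, 3), (9, 3), (9, 4)}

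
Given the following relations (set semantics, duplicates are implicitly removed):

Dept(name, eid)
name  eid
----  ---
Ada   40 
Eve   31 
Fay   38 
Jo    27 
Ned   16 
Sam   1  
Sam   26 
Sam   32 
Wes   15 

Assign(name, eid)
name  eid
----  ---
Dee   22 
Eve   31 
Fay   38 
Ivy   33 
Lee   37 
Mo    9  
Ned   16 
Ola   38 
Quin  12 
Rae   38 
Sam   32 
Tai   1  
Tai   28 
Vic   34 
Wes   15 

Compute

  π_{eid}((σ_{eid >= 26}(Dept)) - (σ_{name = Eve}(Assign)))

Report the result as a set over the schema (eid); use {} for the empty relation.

{26, 27, 32, 38, 40}

Filtering on eid >= 26 leaves {(Ada, 40), (Eve, 31), (Fay, 38), (Jo, 27), (Sam, 26), (Sam, 32)}.
Filtering on name = Eve leaves {(Eve, 31)}.
Difference: {(Ada, 40), (Eve, 31), (Fay, 38), (Jo, 27), (Sam, 26), (Sam, 32)} with {(Eve, 31)} → {(Ada, 40), (Fay, 38), (Jo, 27), (Sam, 26), (Sam, 32)}
π[eid]: project onto (eid) → {26, 27, 32, 38, 40}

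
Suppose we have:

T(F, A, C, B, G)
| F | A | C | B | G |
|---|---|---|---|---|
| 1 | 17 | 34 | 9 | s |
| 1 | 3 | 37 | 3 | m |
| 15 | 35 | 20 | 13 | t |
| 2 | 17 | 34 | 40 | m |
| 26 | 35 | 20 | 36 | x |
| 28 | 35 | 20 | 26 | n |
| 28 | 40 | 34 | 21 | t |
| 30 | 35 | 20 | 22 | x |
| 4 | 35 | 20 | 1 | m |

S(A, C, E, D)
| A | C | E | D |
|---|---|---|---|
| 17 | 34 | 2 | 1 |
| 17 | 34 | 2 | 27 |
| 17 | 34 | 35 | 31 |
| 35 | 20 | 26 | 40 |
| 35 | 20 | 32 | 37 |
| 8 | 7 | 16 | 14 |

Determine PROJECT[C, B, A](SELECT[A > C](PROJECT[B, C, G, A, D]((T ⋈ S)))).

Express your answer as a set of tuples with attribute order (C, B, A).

Natural join on A, C: {(1, 17, 34, 9, s, 2, 1), (1, 17, 34, 9, s, 2, 27), (1, 17, 34, 9, s, 35, 31), (15, 35, 20, 13, t, 26, 40), (15, 35, 20, 13, t, 32, 37), (2, 17, 34, 40, m, 2, 1), (2, 17, 34, 40, m, 2, 27), (2, 17, 34, 40, m, 35, 31), (26, 35, 20, 36, x, 26, 40), (26, 35, 20, 36, x, 32, 37), (28, 35, 20, 26, n, 26, 40), (28, 35, 20, 26, n, 32, 37), (30, 35, 20, 22, x, 26, 40), (30, 35, 20, 22, x, 32, 37), (4, 35, 20, 1, m, 26, 40), (4, 35, 20, 1, m, 32, 37)}
Projecting to B, C, G, A, D: {(1, 20, m, 35, 37), (1, 20, m, 35, 40), (13, 20, t, 35, 37), (13, 20, t, 35, 40), (22, 20, x, 35, 37), (22, 20, x, 35, 40), (26, 20, n, 35, 37), (26, 20, n, 35, 40), (36, 20, x, 35, 37), (36, 20, x, 35, 40), (40, 34, m, 17, 1), (40, 34, m, 17, 27), (40, 34, m, 17, 31), (9, 34, s, 17, 1), (9, 34, s, 17, 27), (9, 34, s, 17, 31)}
Selection A > C: {(1, 20, m, 35, 37), (1, 20, m, 35, 40), (13, 20, t, 35, 37), (13, 20, t, 35, 40), (22, 20, x, 35, 37), (22, 20, x, 35, 40), (26, 20, n, 35, 37), (26, 20, n, 35, 40), (36, 20, x, 35, 37), (36, 20, x, 35, 40)}
Projecting to C, B, A (5 duplicate(s) eliminated): {(20, 1, 35), (20, 13, 35), (20, 22, 35), (20, 26, 35), (20, 36, 35)}

{(20, 1, 35), (20, 13, 35), (20, 22, 35), (20, 26, 35), (20, 36, 35)}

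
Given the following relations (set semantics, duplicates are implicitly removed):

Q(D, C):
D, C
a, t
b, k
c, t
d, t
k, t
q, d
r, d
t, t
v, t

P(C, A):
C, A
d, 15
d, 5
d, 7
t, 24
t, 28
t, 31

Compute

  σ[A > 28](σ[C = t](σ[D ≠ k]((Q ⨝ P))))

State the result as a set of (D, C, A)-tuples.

Joining Q and P on C yields {(a, t, 24), (a, t, 28), (a, t, 31), (c, t, 24), (c, t, 28), (c, t, 31), (d, t, 24), (d, t, 28), (d, t, 31), (k, t, 24), (k, t, 28), (k, t, 31), (q, d, 15), (q, d, 5), (q, d, 7), (r, d, 15), (r, d, 5), (r, d, 7), (t, t, 24), (t, t, 28), (t, t, 31), (v, t, 24), (v, t, 28), (v, t, 31)}.
Filtering on D ≠ k leaves {(a, t, 24), (a, t, 28), (a, t, 31), (c, t, 24), (c, t, 28), (c, t, 31), (d, t, 24), (d, t, 28), (d, t, 31), (q, d, 15), (q, d, 5), (q, d, 7), (r, d, 15), (r, d, 5), (r, d, 7), (t, t, 24), (t, t, 28), (t, t, 31), (v, t, 24), (v, t, 28), (v, t, 31)}.
Filtering on C = t leaves {(a, t, 24), (a, t, 28), (a, t, 31), (c, t, 24), (c, t, 28), (c, t, 31), (d, t, 24), (d, t, 28), (d, t, 31), (t, t, 24), (t, t, 28), (t, t, 31), (v, t, 24), (v, t, 28), (v, t, 31)}.
Filtering on A > 28 leaves {(a, t, 31), (c, t, 31), (d, t, 31), (t, t, 31), (v, t, 31)}.

{(a, t, 31), (c, t, 31), (d, t, 31), (t, t, 31), (v, t, 31)}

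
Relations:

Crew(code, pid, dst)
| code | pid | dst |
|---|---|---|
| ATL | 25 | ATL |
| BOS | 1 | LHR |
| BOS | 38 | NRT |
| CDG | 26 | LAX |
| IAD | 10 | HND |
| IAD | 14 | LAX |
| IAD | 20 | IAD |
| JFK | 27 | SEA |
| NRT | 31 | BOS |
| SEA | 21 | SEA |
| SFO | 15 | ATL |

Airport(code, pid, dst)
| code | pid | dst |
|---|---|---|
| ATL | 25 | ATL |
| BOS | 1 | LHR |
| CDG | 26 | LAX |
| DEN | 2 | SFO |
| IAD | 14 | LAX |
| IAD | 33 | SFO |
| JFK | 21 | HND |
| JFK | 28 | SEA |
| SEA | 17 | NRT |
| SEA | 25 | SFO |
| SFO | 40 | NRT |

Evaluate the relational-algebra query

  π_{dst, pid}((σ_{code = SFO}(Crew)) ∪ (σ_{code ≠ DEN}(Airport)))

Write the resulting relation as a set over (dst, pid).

Apply σ_{code = SFO}; surviving tuples: {(SFO, 15, ATL)}
Apply σ_{code ≠ DEN}; surviving tuples: {(ATL, 25, ATL), (BOS, 1, LHR), (CDG, 26, LAX), (IAD, 14, LAX), (IAD, 33, SFO), (JFK, 21, HND), (JFK, 28, SEA), (SEA, 17, NRT), (SEA, 25, SFO), (SFO, 40, NRT)}
Union: {(SFO, 15, ATL)} with {(ATL, 25, ATL), (BOS, 1, LHR), (CDG, 26, LAX), (IAD, 14, LAX), (IAD, 33, SFO), (JFK, 21, HND), (JFK, 28, SEA), (SEA, 17, NRT), (SEA, 25, SFO), (SFO, 40, NRT)} → {(ATL, 25, ATL), (BOS, 1, LHR), (CDG, 26, LAX), (IAD, 14, LAX), (IAD, 33, SFO), (JFK, 21, HND), (JFK, 28, SEA), (SEA, 17, NRT), (SEA, 25, SFO), (SFO, 15, ATL), (SFO, 40, NRT)}
π[dst, pid]: project onto (dst, pid) → {(ATL, 15), (ATL, 25), (HND, 21), (LAX, 14), (LAX, 26), (LHR, 1), (NRT, 17), (NRT, 40), (SEA, 28), (SFO, 25), (SFO, 33)}

{(ATL, 15), (ATL, 25), (HND, 21), (LAX, 14), (LAX, 26), (LHR, 1), (NRT, 17), (NRT, 40), (SEA, 28), (SFO, 25), (SFO, 33)}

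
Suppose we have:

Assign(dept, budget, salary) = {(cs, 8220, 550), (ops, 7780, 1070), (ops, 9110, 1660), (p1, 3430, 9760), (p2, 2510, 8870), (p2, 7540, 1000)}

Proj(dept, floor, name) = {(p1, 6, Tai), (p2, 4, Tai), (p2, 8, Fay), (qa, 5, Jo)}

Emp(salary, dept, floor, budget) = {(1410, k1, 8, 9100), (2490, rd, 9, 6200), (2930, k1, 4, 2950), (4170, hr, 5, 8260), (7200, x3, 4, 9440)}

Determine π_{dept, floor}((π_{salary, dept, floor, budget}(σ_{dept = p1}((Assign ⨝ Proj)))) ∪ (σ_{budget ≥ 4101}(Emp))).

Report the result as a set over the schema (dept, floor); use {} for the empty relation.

Natural join on dept: {(p1, 3430, 9760, 6, Tai), (p2, 2510, 8870, 4, Tai), (p2, 2510, 8870, 8, Fay), (p2, 7540, 1000, 4, Tai), (p2, 7540, 1000, 8, Fay)}
Apply σ_{dept = p1}; surviving tuples: {(p1, 3430, 9760, 6, Tai)}
Keep only column(s) salary, dept, floor, budget: {(9760, p1, 6, 3430)}
Apply σ_{budget ≥ 4101}; surviving tuples: {(1410, k1, 8, 9100), (2490, rd, 9, 6200), (4170, hr, 5, 8260), (7200, x3, 4, 9440)}
Set union of the two operands is {(1410, k1, 8, 9100), (2490, rd, 9, 6200), (4170, hr, 5, 8260), (7200, x3, 4, 9440), (9760, p1, 6, 3430)}.
Keep only column(s) dept, floor: {(hr, 5), (k1, 8), (p1, 6), (rd, 9), (x3, 4)}

{(hr, 5), (k1, 8), (p1, 6), (rd, 9), (x3, 4)}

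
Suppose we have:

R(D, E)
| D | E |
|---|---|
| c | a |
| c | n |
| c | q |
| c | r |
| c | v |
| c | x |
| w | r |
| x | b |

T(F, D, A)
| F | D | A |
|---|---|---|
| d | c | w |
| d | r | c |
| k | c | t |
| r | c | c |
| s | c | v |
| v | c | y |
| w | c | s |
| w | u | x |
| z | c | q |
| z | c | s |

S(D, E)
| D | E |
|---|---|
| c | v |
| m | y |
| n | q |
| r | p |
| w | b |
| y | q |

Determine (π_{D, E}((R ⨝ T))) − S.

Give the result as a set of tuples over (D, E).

{(c, a), (c, n), (c, q), (c, r), (c, x)}

Joining R and T on D yields {(c, a, d, w), (c, a, k, t), (c, a, r, c), (c, a, s, v), (c, a, v, y), (c, a, w, s), (c, a, z, q), (c, a, z, s), (c, n, d, w), (c, n, k, t), (c, n, r, c), (c, n, s, v), (c, n, v, y), (c, n, w, s), (c, n, z, q), (c, n, z, s), (c, q, d, w), (c, q, k, t), (c, q, r, c), (c, q, s, v), (c, q, v, y), (c, q, w, s), (c, q, z, q), (c, q, z, s), (c, r, d, w), (c, r, k, t), (c, r, r, c), (c, r, s, v), (c, r, v, y), (c, r, w, s), (c, r, z, q), (c, r, z, s), (c, v, d, w), (c, v, k, t), (c, v, r, c), (c, v, s, v), (c, v, v, y), (c, v, w, s), (c, v, z, q), (c, v, z, s), (c, x, d, w), (c, x, k, t), (c, x, r, c), (c, x, s, v), (c, x, v, y), (c, x, w, s), (c, x, z, q), (c, x, z, s)}.
π[D, E]: project onto (D, E) (42 duplicate(s) eliminated) → {(c, a), (c, n), (c, q), (c, r), (c, v), (c, x)}
Set difference of the two operands is {(c, a), (c, n), (c, q), (c, r), (c, x)}.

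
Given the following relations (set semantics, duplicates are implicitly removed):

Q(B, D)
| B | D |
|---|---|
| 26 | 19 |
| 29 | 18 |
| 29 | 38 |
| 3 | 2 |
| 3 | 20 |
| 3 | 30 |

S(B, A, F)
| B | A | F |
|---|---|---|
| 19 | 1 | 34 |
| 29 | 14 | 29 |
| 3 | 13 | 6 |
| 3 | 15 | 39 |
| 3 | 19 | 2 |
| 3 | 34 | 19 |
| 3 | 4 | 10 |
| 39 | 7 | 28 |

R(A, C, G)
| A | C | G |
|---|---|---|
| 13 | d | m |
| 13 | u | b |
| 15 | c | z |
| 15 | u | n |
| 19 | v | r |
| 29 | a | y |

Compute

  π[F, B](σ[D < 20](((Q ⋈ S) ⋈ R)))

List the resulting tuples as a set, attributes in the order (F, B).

{(2, 3), (39, 3), (6, 3)}

Natural join on B: {(29, 18, 14, 29), (29, 38, 14, 29), (3, 2, 13, 6), (3, 2, 15, 39), (3, 2, 19, 2), (3, 2, 34, 19), (3, 2, 4, 10), (3, 20, 13, 6), (3, 20, 15, 39), (3, 20, 19, 2), (3, 20, 34, 19), (3, 20, 4, 10), (3, 30, 13, 6), (3, 30, 15, 39), (3, 30, 19, 2), (3, 30, 34, 19), (3, 30, 4, 10)}
Natural join on A: {(3, 2, 13, 6, d, m), (3, 2, 13, 6, u, b), (3, 2, 15, 39, c, z), (3, 2, 15, 39, u, n), (3, 2, 19, 2, v, r), (3, 20, 13, 6, d, m), (3, 20, 13, 6, u, b), (3, 20, 15, 39, c, z), (3, 20, 15, 39, u, n), (3, 20, 19, 2, v, r), (3, 30, 13, 6, d, m), (3, 30, 13, 6, u, b), (3, 30, 15, 39, c, z), (3, 30, 15, 39, u, n), (3, 30, 19, 2, v, r)}
Filtering on D < 20 leaves {(3, 2, 13, 6, d, m), (3, 2, 13, 6, u, b), (3, 2, 15, 39, c, z), (3, 2, 15, 39, u, n), (3, 2, 19, 2, v, r)}.
π_{F, B} gives {(2, 3), (39, 3), (6, 3)} (2 duplicate(s) eliminated).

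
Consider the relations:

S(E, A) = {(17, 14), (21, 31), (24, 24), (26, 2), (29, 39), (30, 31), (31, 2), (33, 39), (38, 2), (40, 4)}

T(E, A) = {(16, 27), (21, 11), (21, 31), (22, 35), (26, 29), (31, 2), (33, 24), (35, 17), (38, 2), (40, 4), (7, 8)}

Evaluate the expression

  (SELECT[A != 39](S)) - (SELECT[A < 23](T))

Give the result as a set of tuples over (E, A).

Apply σ_{A != 39}; surviving tuples: {(17, 14), (21, 31), (24, 24), (26, 2), (30, 31), (31, 2), (38, 2), (40, 4)}
Apply σ_{A < 23}; surviving tuples: {(21, 11), (31, 2), (35, 17), (38, 2), (40, 4), (7, 8)}
Set difference of the two operands is {(17, 14), (21, 31), (24, 24), (26, 2), (30, 31)}.

{(17, 14), (21, 31), (24, 24), (26, 2), (30, 31)}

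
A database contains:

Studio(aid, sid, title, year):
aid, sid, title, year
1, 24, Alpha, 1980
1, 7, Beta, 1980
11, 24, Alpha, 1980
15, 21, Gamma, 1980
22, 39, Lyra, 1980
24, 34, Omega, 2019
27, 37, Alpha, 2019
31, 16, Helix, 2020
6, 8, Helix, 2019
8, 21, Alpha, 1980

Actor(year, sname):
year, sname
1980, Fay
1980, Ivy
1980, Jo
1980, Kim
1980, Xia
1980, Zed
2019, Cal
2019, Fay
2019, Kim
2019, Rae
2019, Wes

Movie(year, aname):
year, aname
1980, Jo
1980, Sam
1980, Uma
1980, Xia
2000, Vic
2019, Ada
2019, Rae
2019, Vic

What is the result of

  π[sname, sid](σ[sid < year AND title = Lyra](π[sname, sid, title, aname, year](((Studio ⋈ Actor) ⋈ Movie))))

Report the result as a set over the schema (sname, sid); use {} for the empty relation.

{(Fay, 39), (Ivy, 39), (Jo, 39), (Kim, 39), (Xia, 39), (Zed, 39)}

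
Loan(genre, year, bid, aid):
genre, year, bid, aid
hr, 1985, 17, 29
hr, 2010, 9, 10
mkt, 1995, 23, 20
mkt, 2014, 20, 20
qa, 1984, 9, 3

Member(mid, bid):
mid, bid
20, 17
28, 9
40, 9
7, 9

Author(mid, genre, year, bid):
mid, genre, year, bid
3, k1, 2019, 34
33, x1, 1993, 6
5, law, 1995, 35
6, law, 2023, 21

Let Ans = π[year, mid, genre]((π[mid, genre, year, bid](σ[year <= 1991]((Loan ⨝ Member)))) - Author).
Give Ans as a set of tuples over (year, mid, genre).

{(1984, 28, qa), (1984, 40, qa), (1984, 7, qa), (1985, 20, hr)}

Loan ⋈ Member (natural join on bid): {(hr, 1985, 17, 29, 20), (hr, 2010, 9, 10, 28), (hr, 2010, 9, 10, 40), (hr, 2010, 9, 10, 7), (qa, 1984, 9, 3, 28), (qa, 1984, 9, 3, 40), (qa, 1984, 9, 3, 7)}
Apply σ_{year <= 1991}; surviving tuples: {(hr, 1985, 17, 29, 20), (qa, 1984, 9, 3, 28), (qa, 1984, 9, 3, 40), (qa, 1984, 9, 3, 7)}
π[mid, genre, year, bid]: project onto (mid, genre, year, bid) → {(20, hr, 1985, 17), (28, qa, 1984, 9), (40, qa, 1984, 9), (7, qa, 1984, 9)}
Difference: {(20, hr, 1985, 17), (28, qa, 1984, 9), (40, qa, 1984, 9), (7, qa, 1984, 9)} with {(3, k1, 2019, 34), (33, x1, 1993, 6), (5, law, 1995, 35), (6, law, 2023, 21)} → {(20, hr, 1985, 17), (28, qa, 1984, 9), (40, qa, 1984, 9), (7, qa, 1984, 9)}
π[year, mid, genre]: project onto (year, mid, genre) → {(1984, 28, qa), (1984, 40, qa), (1984, 7, qa), (1985, 20, hr)}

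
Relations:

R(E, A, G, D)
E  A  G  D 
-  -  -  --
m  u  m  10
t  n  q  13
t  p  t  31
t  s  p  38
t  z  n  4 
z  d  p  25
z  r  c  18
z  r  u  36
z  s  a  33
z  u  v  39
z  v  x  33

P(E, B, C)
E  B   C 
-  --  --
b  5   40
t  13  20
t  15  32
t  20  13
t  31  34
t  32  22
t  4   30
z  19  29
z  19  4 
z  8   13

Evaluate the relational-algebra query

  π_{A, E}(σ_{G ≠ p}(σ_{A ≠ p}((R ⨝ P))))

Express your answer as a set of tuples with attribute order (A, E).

{(n, t), (r, z), (s, z), (u, z), (v, z), (z, t)}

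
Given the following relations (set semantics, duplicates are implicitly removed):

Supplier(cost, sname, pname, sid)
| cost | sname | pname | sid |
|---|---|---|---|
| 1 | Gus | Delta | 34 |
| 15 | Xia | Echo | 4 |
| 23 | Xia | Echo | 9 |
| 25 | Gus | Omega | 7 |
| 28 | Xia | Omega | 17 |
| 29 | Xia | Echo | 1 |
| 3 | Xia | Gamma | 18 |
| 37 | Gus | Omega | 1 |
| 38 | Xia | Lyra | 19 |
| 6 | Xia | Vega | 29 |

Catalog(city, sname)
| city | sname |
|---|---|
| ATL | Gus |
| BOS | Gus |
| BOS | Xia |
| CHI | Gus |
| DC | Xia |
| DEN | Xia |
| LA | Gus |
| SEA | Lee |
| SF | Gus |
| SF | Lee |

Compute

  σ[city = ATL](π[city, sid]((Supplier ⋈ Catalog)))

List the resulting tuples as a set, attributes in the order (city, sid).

Natural join on sname: {(1, Gus, Delta, 34, ATL), (1, Gus, Delta, 34, BOS), (1, Gus, Delta, 34, CHI), (1, Gus, Delta, 34, LA), (1, Gus, Delta, 34, SF), (15, Xia, Echo, 4, BOS), (15, Xia, Echo, 4, DC), (15, Xia, Echo, 4, DEN), (23, Xia, Echo, 9, BOS), (23, Xia, Echo, 9, DC), (23, Xia, Echo, 9, DEN), (25, Gus, Omega, 7, ATL), (25, Gus, Omega, 7, BOS), (25, Gus, Omega, 7, CHI), (25, Gus, Omega, 7, LA), (25, Gus, Omega, 7, SF), (28, Xia, Omega, 17, BOS), (28, Xia, Omega, 17, DC), (28, Xia, Omega, 17, DEN), (29, Xia, Echo, 1, BOS), (29, Xia, Echo, 1, DC), (29, Xia, Echo, 1, DEN), (3, Xia, Gamma, 18, BOS), (3, Xia, Gamma, 18, DC), (3, Xia, Gamma, 18, DEN), (37, Gus, Omega, 1, ATL), (37, Gus, Omega, 1, BOS), (37, Gus, Omega, 1, CHI), (37, Gus, Omega, 1, LA), (37, Gus, Omega, 1, SF), (38, Xia, Lyra, 19, BOS), (38, Xia, Lyra, 19, DC), (38, Xia, Lyra, 19, DEN), (6, Xia, Vega, 29, BOS), (6, Xia, Vega, 29, DC), (6, Xia, Vega, 29, DEN)}
π[city, sid]: project onto (city, sid) (1 duplicate(s) eliminated) → {(ATL, 1), (ATL, 34), (ATL, 7), (BOS, 1), (BOS, 17), (BOS, 18), (BOS, 19), (BOS, 29), (BOS, 34), (BOS, 4), (BOS, 7), (BOS, 9), (CHI, 1), (CHI, 34), (CHI, 7), (DC, 1), (DC, 17), (DC, 18), (DC, 19), (DC, 29), (DC, 4), (DC, 9), (DEN, 1), (DEN, 17), (DEN, 18), (DEN, 19), (DEN, 29), (DEN, 4), (DEN, 9), (LA, 1), (LA, 34), (LA, 7), (SF, 1), (SF, 34), (SF, 7)}
Apply σ_{city = ATL}; surviving tuples: {(ATL, 1), (ATL, 34), (ATL, 7)}

{(ATL, 1), (ATL, 34), (ATL, 7)}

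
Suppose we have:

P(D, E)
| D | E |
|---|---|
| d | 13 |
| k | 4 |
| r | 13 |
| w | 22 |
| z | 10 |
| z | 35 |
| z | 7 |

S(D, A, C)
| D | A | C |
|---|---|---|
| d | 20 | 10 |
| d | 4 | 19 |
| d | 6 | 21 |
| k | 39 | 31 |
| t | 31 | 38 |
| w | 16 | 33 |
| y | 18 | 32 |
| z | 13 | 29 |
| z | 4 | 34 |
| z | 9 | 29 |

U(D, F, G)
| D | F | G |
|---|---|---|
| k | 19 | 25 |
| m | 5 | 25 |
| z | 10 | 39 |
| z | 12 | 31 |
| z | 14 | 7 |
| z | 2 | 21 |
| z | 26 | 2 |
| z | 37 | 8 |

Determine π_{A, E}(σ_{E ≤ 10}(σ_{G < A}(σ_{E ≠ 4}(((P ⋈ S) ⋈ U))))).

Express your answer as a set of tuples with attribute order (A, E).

{(13, 10), (13, 7), (4, 10), (4, 7), (9, 10), (9, 7)}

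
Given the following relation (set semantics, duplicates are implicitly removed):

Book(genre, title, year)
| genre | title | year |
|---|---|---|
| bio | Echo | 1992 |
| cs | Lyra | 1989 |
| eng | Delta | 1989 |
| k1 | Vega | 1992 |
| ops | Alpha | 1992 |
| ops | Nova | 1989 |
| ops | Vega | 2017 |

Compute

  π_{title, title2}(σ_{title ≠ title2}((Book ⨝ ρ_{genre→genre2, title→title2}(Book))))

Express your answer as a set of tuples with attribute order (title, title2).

ρ[genre→genre2, title→title2]: schema becomes (genre2, title2, year); tuples unchanged.
Natural join on year: {(bio, Echo, 1992, bio, Echo), (bio, Echo, 1992, k1, Vega), (bio, Echo, 1992, ops, Alpha), (cs, Lyra, 1989, cs, Lyra), (cs, Lyra, 1989, eng, Delta), (cs, Lyra, 1989, ops, Nova), (eng, Delta, 1989, cs, Lyra), (eng, Delta, 1989, eng, Delta), (eng, Delta, 1989, ops, Nova), (k1, Vega, 1992, bio, Echo), (k1, Vega, 1992, k1, Vega), (k1, Vega, 1992, ops, Alpha), (ops, Alpha, 1992, bio, Echo), (ops, Alpha, 1992, k1, Vega), (ops, Alpha, 1992, ops, Alpha), (ops, Nova, 1989, cs, Lyra), (ops, Nova, 1989, eng, Delta), (ops, Nova, 1989, ops, Nova), (ops, Vega, 2017, ops, Vega)}
σ[title ≠ title2]: keep tuples satisfying title ≠ title2 → {(bio, Echo, 1992, k1, Vega), (bio, Echo, 1992, ops, Alpha), (cs, Lyra, 1989, eng, Delta), (cs, Lyra, 1989, ops, Nova), (eng, Delta, 1989, cs, Lyra), (eng, Delta, 1989, ops, Nova), (k1, Vega, 1992, bio, Echo), (k1, Vega, 1992, ops, Alpha), (ops, Alpha, 1992, bio, Echo), (ops, Alpha, 1992, k1, Vega), (ops, Nova, 1989, cs, Lyra), (ops, Nova, 1989, eng, Delta)}
π[title, title2]: project onto (title, title2) → {(Alpha, Echo), (Alpha, Vega), (Delta, Lyra), (Delta, Nova), (Echo, Alpha), (Echo, Vega), (Lyra, Delta), (Lyra, Nova), (Nova, Delta), (Nova, Lyra), (Vega, Alpha), (Vega, Echo)}

{(Alpha, Echo), (Alpha, Vega), (Delta, Lyra), (Delta, Nova), (Echo, Alpha), (Echo, Vega), (Lyra, Delta), (Lyra, Nova), (Nova, Delta), (Nova, Lyra), (Vega, Alpha), (Vega, Echo)}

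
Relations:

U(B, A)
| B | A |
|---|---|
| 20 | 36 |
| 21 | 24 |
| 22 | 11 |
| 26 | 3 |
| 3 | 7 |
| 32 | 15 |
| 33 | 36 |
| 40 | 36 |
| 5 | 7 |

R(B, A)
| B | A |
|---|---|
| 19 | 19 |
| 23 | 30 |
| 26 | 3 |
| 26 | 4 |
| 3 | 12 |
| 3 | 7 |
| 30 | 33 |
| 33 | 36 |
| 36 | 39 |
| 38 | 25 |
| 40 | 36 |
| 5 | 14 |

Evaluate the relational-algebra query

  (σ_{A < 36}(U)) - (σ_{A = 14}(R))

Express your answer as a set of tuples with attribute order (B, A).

σ[A < 36]: keep tuples satisfying A < 36 → {(21, 24), (22, 11), (26, 3), (3, 7), (32, 15), (5, 7)}
σ[A = 14]: keep tuples satisfying A = 14 → {(5, 14)}
Set difference of the two operands is {(21, 24), (22, 11), (26, 3), (3, 7), (32, 15), (5, 7)}.

{(21, 24), (22, 11), (26, 3), (3, 7), (32, 15), (5, 7)}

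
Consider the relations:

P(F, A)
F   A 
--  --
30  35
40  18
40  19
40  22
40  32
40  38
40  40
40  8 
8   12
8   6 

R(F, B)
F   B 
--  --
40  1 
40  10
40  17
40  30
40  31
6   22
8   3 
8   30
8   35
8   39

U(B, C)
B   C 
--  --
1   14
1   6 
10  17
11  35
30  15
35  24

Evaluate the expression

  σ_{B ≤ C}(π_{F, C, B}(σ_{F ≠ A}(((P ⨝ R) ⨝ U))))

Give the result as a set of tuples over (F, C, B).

{(40, 14, 1), (40, 17, 10), (40, 6, 1)}

P ⋈ R (natural join on F): {(40, 18, 1), (40, 18, 10), (40, 18, 17), (40, 18, 30), (40, 18, 31), (40, 19, 1), (40, 19, 10), (40, 19, 17), (40, 19, 30), (40, 19, 31), (40, 22, 1), (40, 22, 10), (40, 22, 17), (40, 22, 30), (40, 22, 31), (40, 32, 1), (40, 32, 10), (40, 32, 17), (40, 32, 30), (40, 32, 31), (40, 38, 1), (40, 38, 10), (40, 38, 17), (40, 38, 30), (40, 38, 31), (40, 40, 1), (40, 40, 10), (40, 40, 17), (40, 40, 30), (40, 40, 31), (40, 8, 1), (40, 8, 10), (40, 8, 17), (40, 8, 30), (40, 8, 31), (8, 12, 3), (8, 12, 30), (8, 12, 35), (8, 12, 39), (8, 6, 3), (8, 6, 30), (8, 6, 35), (8, 6, 39)}
(P ⨝ R) ⋈ U (natural join on B): {(40, 18, 1, 14), (40, 18, 1, 6), (40, 18, 10, 17), (40, 18, 30, 15), (40, 19, 1, 14), (40, 19, 1, 6), (40, 19, 10, 17), (40, 19, 30, 15), (40, 22, 1, 14), (40, 22, 1, 6), (40, 22, 10, 17), (40, 22, 30, 15), (40, 32, 1, 14), (40, 32, 1, 6), (40, 32, 10, 17), (40, 32, 30, 15), (40, 38, 1, 14), (40, 38, 1, 6), (40, 38, 10, 17), (40, 38, 30, 15), (40, 40, 1, 14), (40, 40, 1, 6), (40, 40, 10, 17), (40, 40, 30, 15), (40, 8, 1, 14), (40, 8, 1, 6), (40, 8, 10, 17), (40, 8, 30, 15), (8, 12, 30, 15), (8, 12, 35, 24), (8, 6, 30, 15), (8, 6, 35, 24)}
Apply σ_{F ≠ A}; surviving tuples: {(40, 18, 1, 14), (40, 18, 1, 6), (40, 18, 10, 17), (40, 18, 30, 15), (40, 19, 1, 14), (40, 19, 1, 6), (40, 19, 10, 17), (40, 19, 30, 15), (40, 22, 1, 14), (40, 22, 1, 6), (40, 22, 10, 17), (40, 22, 30, 15), (40, 32, 1, 14), (40, 32, 1, 6), (40, 32, 10, 17), (40, 32, 30, 15), (40, 38, 1, 14), (40, 38, 1, 6), (40, 38, 10, 17), (40, 38, 30, 15), (40, 8, 1, 14), (40, 8, 1, 6), (40, 8, 10, 17), (40, 8, 30, 15), (8, 12, 30, 15), (8, 12, 35, 24), (8, 6, 30, 15), (8, 6, 35, 24)}
π_{F, C, B} gives {(40, 14, 1), (40, 15, 30), (40, 17, 10), (40, 6, 1), (8, 15, 30), (8, 24, 35)} (22 duplicate(s) eliminated).
Apply σ_{B ≤ C}; surviving tuples: {(40, 14, 1), (40, 17, 10), (40, 6, 1)}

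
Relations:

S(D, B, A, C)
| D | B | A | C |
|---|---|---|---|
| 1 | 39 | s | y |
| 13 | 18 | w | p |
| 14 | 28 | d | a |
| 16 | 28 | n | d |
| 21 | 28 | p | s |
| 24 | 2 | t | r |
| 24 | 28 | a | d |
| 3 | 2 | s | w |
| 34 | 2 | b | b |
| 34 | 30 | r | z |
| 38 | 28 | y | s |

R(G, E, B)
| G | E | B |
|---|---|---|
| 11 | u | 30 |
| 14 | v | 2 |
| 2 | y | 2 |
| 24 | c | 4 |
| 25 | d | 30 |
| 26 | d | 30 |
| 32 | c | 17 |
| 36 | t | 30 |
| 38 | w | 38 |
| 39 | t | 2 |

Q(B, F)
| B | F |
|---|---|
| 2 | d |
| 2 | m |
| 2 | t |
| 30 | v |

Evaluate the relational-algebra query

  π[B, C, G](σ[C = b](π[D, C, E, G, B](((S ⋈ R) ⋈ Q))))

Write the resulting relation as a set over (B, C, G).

Joining S and R on B yields {(24, 2, t, r, 14, v), (24, 2, t, r, 2, y), (24, 2, t, r, 39, t), (3, 2, s, w, 14, v), (3, 2, s, w, 2, y), (3, 2, s, w, 39, t), (34, 2, b, b, 14, v), (34, 2, b, b, 2, y), (34, 2, b, b, 39, t), (34, 30, r, z, 11, u), (34, 30, r, z, 25, d), (34, 30, r, z, 26, d), (34, 30, r, z, 36, t)}.
Joining (S ⋈ R) and Q on B yields {(24, 2, t, r, 14, v, d), (24, 2, t, r, 14, v, m), (24, 2, t, r, 14, v, t), (24, 2, t, r, 2, y, d), (24, 2, t, r, 2, y, m), (24, 2, t, r, 2, y, t), (24, 2, t, r, 39, t, d), (24, 2, t, r, 39, t, m), (24, 2, t, r, 39, t, t), (3, 2, s, w, 14, v, d), (3, 2, s, w, 14, v, m), (3, 2, s, w, 14, v, t), (3, 2, s, w, 2, y, d), (3, 2, s, w, 2, y, m), (3, 2, s, w, 2, y, t), (3, 2, s, w, 39, t, d), (3, 2, s, w, 39, t, m), (3, 2, s, w, 39, t, t), (34, 2, b, b, 14, v, d), (34, 2, b, b, 14, v, m), (34, 2, b, b, 14, v, t), (34, 2, b, b, 2, y, d), (34, 2, b, b, 2, y, m), (34, 2, b, b, 2, y, t), (34, 2, b, b, 39, t, d), (34, 2, b, b, 39, t, m), (34, 2, b, b, 39, t, t), (34, 30, r, z, 11, u, v), (34, 30, r, z, 25, d, v), (34, 30, r, z, 26, d, v), (34, 30, r, z, 36, t, v)}.
Projecting to D, C, E, G, B (18 duplicate(s) eliminated): {(24, r, t, 39, 2), (24, r, v, 14, 2), (24, r, y, 2, 2), (3, w, t, 39, 2), (3, w, v, 14, 2), (3, w, y, 2, 2), (34, b, t, 39, 2), (34, b, v, 14, 2), (34, b, y, 2, 2), (34, z, d, 25, 30), (34, z, d, 26, 30), (34, z, t, 36, 30), (34, z, u, 11, 30)}
Filtering on C = b leaves {(34, b, t, 39, 2), (34, b, v, 14, 2), (34, b, y, 2, 2)}.
Projecting to B, C, G: {(2, b, 14), (2, b, 2), (2, b, 39)}

{(2, b, 14), (2, b, 2), (2, b, 39)}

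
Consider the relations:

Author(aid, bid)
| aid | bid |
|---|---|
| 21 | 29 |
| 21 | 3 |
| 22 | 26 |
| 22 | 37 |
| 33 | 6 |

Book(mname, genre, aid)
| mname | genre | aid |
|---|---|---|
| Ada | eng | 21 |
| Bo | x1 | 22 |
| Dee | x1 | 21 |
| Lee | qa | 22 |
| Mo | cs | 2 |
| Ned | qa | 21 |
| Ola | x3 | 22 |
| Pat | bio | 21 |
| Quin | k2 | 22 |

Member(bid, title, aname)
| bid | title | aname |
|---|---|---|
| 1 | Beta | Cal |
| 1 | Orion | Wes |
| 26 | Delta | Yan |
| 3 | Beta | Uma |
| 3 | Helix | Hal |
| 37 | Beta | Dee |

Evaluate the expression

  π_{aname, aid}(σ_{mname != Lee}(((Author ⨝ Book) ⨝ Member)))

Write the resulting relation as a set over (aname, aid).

Author ⋈ Book (natural join on aid): {(21, 29, Ada, eng), (21, 29, Dee, x1), (21, 29, Ned, qa), (21, 29, Pat, bio), (21, 3, Ada, eng), (21, 3, Dee, x1), (21, 3, Ned, qa), (21, 3, Pat, bio), (22, 26, Bo, x1), (22, 26, Lee, qa), (22, 26, Ola, x3), (22, 26, Quin, k2), (22, 37, Bo, x1), (22, 37, Lee, qa), (22, 37, Ola, x3), (22, 37, Quin, k2)}
(Author ⨝ Book) ⋈ Member (natural join on bid): {(21, 3, Ada, eng, Beta, Uma), (21, 3, Ada, eng, Helix, Hal), (21, 3, Dee, x1, Beta, Uma), (21, 3, Dee, x1, Helix, Hal), (21, 3, Ned, qa, Beta, Uma), (21, 3, Ned, qa, Helix, Hal), (21, 3, Pat, bio, Beta, Uma), (21, 3, Pat, bio, Helix, Hal), (22, 26, Bo, x1, Delta, Yan), (22, 26, Lee, qa, Delta, Yan), (22, 26, Ola, x3, Delta, Yan), (22, 26, Quin, k2, Delta, Yan), (22, 37, Bo, x1, Beta, Dee), (22, 37, Lee, qa, Beta, Dee), (22, 37, Ola, x3, Beta, Dee), (22, 37, Quin, k2, Beta, Dee)}
Filtering on mname != Lee leaves {(21, 3, Ada, eng, Beta, Uma), (21, 3, Ada, eng, Helix, Hal), (21, 3, Dee, x1, Beta, Uma), (21, 3, Dee, x1, Helix, Hal), (21, 3, Ned, qa, Beta, Uma), (21, 3, Ned, qa, Helix, Hal), (21, 3, Pat, bio, Beta, Uma), (21, 3, Pat, bio, Helix, Hal), (22, 26, Bo, x1, Delta, Yan), (22, 26, Ola, x3, Delta, Yan), (22, 26, Quin, k2, Delta, Yan), (22, 37, Bo, x1, Beta, Dee), (22, 37, Ola, x3, Beta, Dee), (22, 37, Quin, k2, Beta, Dee)}.
Projecting to aname, aid (10 duplicate(s) eliminated): {(Dee, 22), (Hal, 21), (Uma, 21), (Yan, 22)}

{(Dee, 22), (Hal, 21), (Uma, 21), (Yan, 22)}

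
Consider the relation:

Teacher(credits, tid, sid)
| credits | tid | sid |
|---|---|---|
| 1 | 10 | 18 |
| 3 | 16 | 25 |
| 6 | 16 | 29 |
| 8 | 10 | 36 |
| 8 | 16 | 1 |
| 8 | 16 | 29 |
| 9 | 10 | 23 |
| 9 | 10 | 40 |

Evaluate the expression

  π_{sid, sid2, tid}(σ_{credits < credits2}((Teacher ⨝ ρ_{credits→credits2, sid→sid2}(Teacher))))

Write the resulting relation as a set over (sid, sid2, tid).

ρ[credits→credits2, sid→sid2]: schema becomes (credits2, tid, sid2); tuples unchanged.
Joining Teacher and ρ_{credits→credits2, sid→sid2}(Teacher) on tid yields {(1, 10, 18, 1, 18), (1, 10, 18, 8, 36), (1, 10, 18, 9, 23), (1, 10, 18, 9, 40), (3, 16, 25, 3, 25), (3, 16, 25, 6, 29), (3, 16, 25, 8, 1), (3, 16, 25, 8, 29), (6, 16, 29, 3, 25), (6, 16, 29, 6, 29), (6, 16, 29, 8, 1), (6, 16, 29, 8, 29), (8, 10, 36, 1, 18), (8, 10, 36, 8, 36), (8, 10, 36, 9, 23), (8, 10, 36, 9, 40), (8, 16, 1, 3, 25), (8, 16, 1, 6, 29), (8, 16, 1, 8, 1), (8, 16, 1, 8, 29), (8, 16, 29, 3, 25), (8, 16, 29, 6, 29), (8, 16, 29, 8, 1), (8, 16, 29, 8, 29), (9, 10, 23, 1, 18), (9, 10, 23, 8, 36), (9, 10, 23, 9, 23), (9, 10, 23, 9, 40), (9, 10, 40, 1, 18), (9, 10, 40, 8, 36), (9, 10, 40, 9, 23), (9, 10, 40, 9, 40)}.
Filtering on credits < credits2 leaves {(1, 10, 18, 8, 36), (1, 10, 18, 9, 23), (1, 10, 18, 9, 40), (3, 16, 25, 6, 29), (3, 16, 25, 8, 1), (3, 16, 25, 8, 29), (6, 16, 29, 8, 1), (6, 16, 29, 8, 29), (8, 10, 36, 9, 23), (8, 10, 36, 9, 40)}.
Projecting to sid, sid2, tid (1 duplicate(s) eliminated): {(18, 23, 10), (18, 36, 10), (18, 40, 10), (25, 1, 16), (25, 29, 16), (29, 1, 16), (29, 29, 16), (36, 23, 10), (36, 40, 10)}

{(18, 23, 10), (18, 36, 10), (18, 40, 10), (25, 1, 16), (25, 29, 16), (29, 1, 16), (29, 29, 16), (36, 23, 10), (36, 40, 10)}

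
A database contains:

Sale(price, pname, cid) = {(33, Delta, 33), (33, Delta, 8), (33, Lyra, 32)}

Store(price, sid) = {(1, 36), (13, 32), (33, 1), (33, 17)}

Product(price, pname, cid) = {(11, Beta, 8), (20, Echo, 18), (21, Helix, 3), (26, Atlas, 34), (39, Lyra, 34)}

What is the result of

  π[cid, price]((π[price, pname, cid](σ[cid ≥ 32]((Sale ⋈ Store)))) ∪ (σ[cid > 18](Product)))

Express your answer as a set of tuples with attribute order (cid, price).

{(32, 33), (33, 33), (34, 26), (34, 39)}

Sale ⋈ Store (natural join on price): {(33, Delta, 33, 1), (33, Delta, 33, 17), (33, Delta, 8, 1), (33, Delta, 8, 17), (33, Lyra, 32, 1), (33, Lyra, 32, 17)}
Apply σ_{cid ≥ 32}; surviving tuples: {(33, Delta, 33, 1), (33, Delta, 33, 17), (33, Lyra, 32, 1), (33, Lyra, 32, 17)}
Keep only column(s) price, pname, cid (2 duplicate(s) eliminated): {(33, Delta, 33), (33, Lyra, 32)}
Apply σ_{cid > 18}; surviving tuples: {(26, Atlas, 34), (39, Lyra, 34)}
Union: {(33, Delta, 33), (33, Lyra, 32)} with {(26, Atlas, 34), (39, Lyra, 34)} → {(26, Atlas, 34), (33, Delta, 33), (33, Lyra, 32), (39, Lyra, 34)}
Keep only column(s) cid, price: {(32, 33), (33, 33), (34, 26), (34, 39)}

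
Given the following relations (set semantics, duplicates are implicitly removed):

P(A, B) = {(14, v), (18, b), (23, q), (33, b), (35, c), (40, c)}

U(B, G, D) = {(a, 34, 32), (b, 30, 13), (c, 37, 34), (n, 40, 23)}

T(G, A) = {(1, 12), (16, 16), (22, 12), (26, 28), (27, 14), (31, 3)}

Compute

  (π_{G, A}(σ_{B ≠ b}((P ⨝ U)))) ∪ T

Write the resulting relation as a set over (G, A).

{(1, 12), (16, 16), (22, 12), (26, 28), (27, 14), (31, 3), (37, 35), (37, 40)}

Joining P and U on B yields {(18, b, 30, 13), (33, b, 30, 13), (35, c, 37, 34), (40, c, 37, 34)}.
Filtering on B ≠ b leaves {(35, c, 37, 34), (40, c, 37, 34)}.
Projecting to G, A: {(37, 35), (37, 40)}
Union: {(37, 35), (37, 40)} with {(1, 12), (16, 16), (22, 12), (26, 28), (27, 14), (31, 3)} → {(1, 12), (16, 16), (22, 12), (26, 28), (27, 14), (31, 3), (37, 35), (37, 40)}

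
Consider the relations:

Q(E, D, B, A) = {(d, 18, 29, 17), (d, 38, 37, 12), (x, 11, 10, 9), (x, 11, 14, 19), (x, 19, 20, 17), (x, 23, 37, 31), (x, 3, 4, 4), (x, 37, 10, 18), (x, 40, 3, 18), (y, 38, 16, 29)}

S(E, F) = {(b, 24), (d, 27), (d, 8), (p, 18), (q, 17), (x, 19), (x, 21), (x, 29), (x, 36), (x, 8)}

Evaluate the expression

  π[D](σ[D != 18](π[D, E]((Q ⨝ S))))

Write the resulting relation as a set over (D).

Joining Q and S on E yields {(d, 18, 29, 17, 27), (d, 18, 29, 17, 8), (d, 38, 37, 12, 27), (d, 38, 37, 12, 8), (x, 11, 10, 9, 19), (x, 11, 10, 9, 21), (x, 11, 10, 9, 29), (x, 11, 10, 9, 36), (x, 11, 10, 9, 8), (x, 11, 14, 19, 19), (x, 11, 14, 19, 21), (x, 11, 14, 19, 29), (x, 11, 14, 19, 36), (x, 11, 14, 19, 8), (x, 19, 20, 17, 19), (x, 19, 20, 17, 21), (x, 19, 20, 17, 29), (x, 19, 20, 17, 36), (x, 19, 20, 17, 8), (x, 23, 37, 31, 19), (x, 23, 37, 31, 21), (x, 23, 37, 31, 29), (x, 23, 37, 31, 36), (x, 23, 37, 31, 8), (x, 3, 4, 4, 19), (x, 3, 4, 4, 21), (x, 3, 4, 4, 29), (x, 3, 4, 4, 36), (x, 3, 4, 4, 8), (x, 37, 10, 18, 19), (x, 37, 10, 18, 21), (x, 37, 10, 18, 29), (x, 37, 10, 18, 36), (x, 37, 10, 18, 8), (x, 40, 3, 18, 19), (x, 40, 3, 18, 21), (x, 40, 3, 18, 29), (x, 40, 3, 18, 36), (x, 40, 3, 18, 8)}.
Keep only column(s) D, E (31 duplicate(s) eliminated): {(11, x), (18, d), (19, x), (23, x), (3, x), (37, x), (38, d), (40, x)}
Selection D != 18: {(11, x), (19, x), (23, x), (3, x), (37, x), (38, d), (40, x)}
Keep only column(s) D: {11, 19, 23, 3, 37, 38, 40}

{11, 19, 23, 3, 37, 38, 40}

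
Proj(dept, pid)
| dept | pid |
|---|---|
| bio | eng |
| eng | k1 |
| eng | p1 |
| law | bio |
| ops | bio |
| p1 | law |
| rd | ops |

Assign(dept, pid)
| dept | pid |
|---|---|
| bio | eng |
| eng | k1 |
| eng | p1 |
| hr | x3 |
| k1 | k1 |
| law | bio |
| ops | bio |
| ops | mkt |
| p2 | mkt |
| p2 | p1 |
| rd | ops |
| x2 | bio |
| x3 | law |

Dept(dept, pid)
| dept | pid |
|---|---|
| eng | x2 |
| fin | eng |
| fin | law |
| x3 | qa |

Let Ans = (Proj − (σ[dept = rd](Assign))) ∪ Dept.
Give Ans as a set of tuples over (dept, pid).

Filtering on dept = rd leaves {(rd, ops)}.
Taking the difference: {(bio, eng), (eng, k1), (eng, p1), (law, bio), (ops, bio), (p1, law)}
Taking the union: {(bio, eng), (eng, k1), (eng, p1), (eng, x2), (fin, eng), (fin, law), (law, bio), (ops, bio), (p1, law), (x3, qa)}

{(bio, eng), (eng, k1), (eng, p1), (eng, x2), (fin, eng), (fin, law), (law, bio), (ops, bio), (p1, law), (x3, qa)}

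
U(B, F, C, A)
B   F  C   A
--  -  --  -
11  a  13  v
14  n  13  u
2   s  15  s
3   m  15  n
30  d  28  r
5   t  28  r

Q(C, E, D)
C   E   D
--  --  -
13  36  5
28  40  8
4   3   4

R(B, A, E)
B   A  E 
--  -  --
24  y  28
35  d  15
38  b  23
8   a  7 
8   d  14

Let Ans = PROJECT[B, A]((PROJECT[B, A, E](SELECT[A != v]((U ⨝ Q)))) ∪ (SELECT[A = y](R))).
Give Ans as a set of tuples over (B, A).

{(14, u), (24, y), (30, r), (5, r)}

Natural join on C: {(11, a, 13, v, 36, 5), (14, n, 13, u, 36, 5), (30, d, 28, r, 40, 8), (5, t, 28, r, 40, 8)}
σ[A != v]: keep tuples satisfying A != v → {(14, n, 13, u, 36, 5), (30, d, 28, r, 40, 8), (5, t, 28, r, 40, 8)}
Projecting to B, A, E: {(14, u, 36), (30, r, 40), (5, r, 40)}
σ[A = y]: keep tuples satisfying A = y → {(24, y, 28)}
Set union of the two operands is {(14, u, 36), (24, y, 28), (30, r, 40), (5, r, 40)}.
Projecting to B, A: {(14, u), (24, y), (30, r), (5, r)}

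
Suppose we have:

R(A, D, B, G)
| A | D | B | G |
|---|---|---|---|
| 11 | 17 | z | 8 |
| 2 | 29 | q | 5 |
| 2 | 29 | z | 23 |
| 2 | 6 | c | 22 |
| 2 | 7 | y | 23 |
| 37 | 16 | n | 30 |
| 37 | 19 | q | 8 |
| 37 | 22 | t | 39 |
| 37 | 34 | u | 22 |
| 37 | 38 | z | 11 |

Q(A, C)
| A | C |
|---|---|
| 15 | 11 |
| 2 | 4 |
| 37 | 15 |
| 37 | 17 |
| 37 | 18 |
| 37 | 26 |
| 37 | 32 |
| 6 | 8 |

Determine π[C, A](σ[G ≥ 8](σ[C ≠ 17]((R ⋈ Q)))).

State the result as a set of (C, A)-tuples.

R ⋈ Q (natural join on A): {(2, 29, q, 5, 4), (2, 29, z, 23, 4), (2, 6, c, 22, 4), (2, 7, y, 23, 4), (37, 16, n, 30, 15), (37, 16, n, 30, 17), (37, 16, n, 30, 18), (37, 16, n, 30, 26), (37, 16, n, 30, 32), (37, 19, q, 8, 15), (37, 19, q, 8, 17), (37, 19, q, 8, 18), (37, 19, q, 8, 26), (37, 19, q, 8, 32), (37, 22, t, 39, 15), (37, 22, t, 39, 17), (37, 22, t, 39, 18), (37, 22, t, 39, 26), (37, 22, t, 39, 32), (37, 34, u, 22, 15), (37, 34, u, 22, 17), (37, 34, u, 22, 18), (37, 34, u, 22, 26), (37, 34, u, 22, 32), (37, 38, z, 11, 15), (37, 38, z, 11, 17), (37, 38, z, 11, 18), (37, 38, z, 11, 26), (37, 38, z, 11, 32)}
Apply σ_{C ≠ 17}; surviving tuples: {(2, 29, q, 5, 4), (2, 29, z, 23, 4), (2, 6, c, 22, 4), (2, 7, y, 23, 4), (37, 16, n, 30, 15), (37, 16, n, 30, 18), (37, 16, n, 30, 26), (37, 16, n, 30, 32), (37, 19, q, 8, 15), (37, 19, q, 8, 18), (37, 19, q, 8, 26), (37, 19, q, 8, 32), (37, 22, t, 39, 15), (37, 22, t, 39, 18), (37, 22, t, 39, 26), (37, 22, t, 39, 32), (37, 34, u, 22, 15), (37, 34, u, 22, 18), (37, 34, u, 22, 26), (37, 34, u, 22, 32), (37, 38, z, 11, 15), (37, 38, z, 11, 18), (37, 38, z, 11, 26), (37, 38, z, 11, 32)}
Apply σ_{G ≥ 8}; surviving tuples: {(2, 29, z, 23, 4), (2, 6, c, 22, 4), (2, 7, y, 23, 4), (37, 16, n, 30, 15), (37, 16, n, 30, 18), (37, 16, n, 30, 26), (37, 16, n, 30, 32), (37, 19, q, 8, 15), (37, 19, q, 8, 18), (37, 19, q, 8, 26), (37, 19, q, 8, 32), (37, 22, t, 39, 15), (37, 22, t, 39, 18), (37, 22, t, 39, 26), (37, 22, t, 39, 32), (37, 34, u, 22, 15), (37, 34, u, 22, 18), (37, 34, u, 22, 26), (37, 34, u, 22, 32), (37, 38, z, 11, 15), (37, 38, z, 11, 18), (37, 38, z, 11, 26), (37, 38, z, 11, 32)}
π[C, A]: project onto (C, A) (18 duplicate(s) eliminated) → {(15, 37), (18, 37), (26, 37), (32, 37), (4, 2)}

{(15, 37), (18, 37), (26, 37), (32, 37), (4, 2)}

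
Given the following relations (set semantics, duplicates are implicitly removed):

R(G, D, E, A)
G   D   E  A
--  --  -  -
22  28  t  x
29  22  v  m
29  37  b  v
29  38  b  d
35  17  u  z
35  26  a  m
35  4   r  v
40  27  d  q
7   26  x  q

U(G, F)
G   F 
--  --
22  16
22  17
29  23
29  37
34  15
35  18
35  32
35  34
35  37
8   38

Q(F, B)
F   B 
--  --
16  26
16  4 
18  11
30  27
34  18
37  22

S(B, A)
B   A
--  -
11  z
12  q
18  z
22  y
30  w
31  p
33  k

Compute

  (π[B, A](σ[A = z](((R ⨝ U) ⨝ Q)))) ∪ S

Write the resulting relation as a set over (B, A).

R ⋈ U (natural join on G): {(22, 28, t, x, 16), (22, 28, t, x, 17), (29, 22, v, m, 23), (29, 22, v, m, 37), (29, 37, b, v, 23), (29, 37, b, v, 37), (29, 38, b, d, 23), (29, 38, b, d, 37), (35, 17, u, z, 18), (35, 17, u, z, 32), (35, 17, u, z, 34), (35, 17, u, z, 37), (35, 26, a, m, 18), (35, 26, a, m, 32), (35, 26, a, m, 34), (35, 26, a, m, 37), (35, 4, r, v, 18), (35, 4, r, v, 32), (35, 4, r, v, 34), (35, 4, r, v, 37)}
(R ⨝ U) ⋈ Q (natural join on F): {(22, 28, t, x, 16, 26), (22, 28, t, x, 16, 4), (29, 22, v, m, 37, 22), (29, 37, b, v, 37, 22), (29, 38, b, d, 37, 22), (35, 17, u, z, 18, 11), (35, 17, u, z, 34, 18), (35, 17, u, z, 37, 22), (35, 26, a, m, 18, 11), (35, 26, a, m, 34, 18), (35, 26, a, m, 37, 22), (35, 4, r, v, 18, 11), (35, 4, r, v, 34, 18), (35, 4, r, v, 37, 22)}
σ[A = z]: keep tuples satisfying A = z → {(35, 17, u, z, 18, 11), (35, 17, u, z, 34, 18), (35, 17, u, z, 37, 22)}
Keep only column(s) B, A: {(11, z), (18, z), (22, z)}
Set union of the two operands is {(11, z), (12, q), (18, z), (22, y), (22, z), (30, w), (31, p), (33, k)}.

{(11, z), (12, q), (18, z), (22, y), (22, z), (30, w), (31, p), (33, k)}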